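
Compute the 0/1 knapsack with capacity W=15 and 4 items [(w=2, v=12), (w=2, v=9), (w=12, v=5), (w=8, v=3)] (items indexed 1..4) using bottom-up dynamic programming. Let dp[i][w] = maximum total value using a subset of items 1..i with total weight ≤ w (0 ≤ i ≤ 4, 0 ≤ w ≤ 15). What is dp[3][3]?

i\w   0   1   2   3   4   5   6   7   8   9  10  11  12  13  14  15
  0   0   0   0   0   0   0   0   0   0   0   0   0   0   0   0   0
  1   0   0  12  12  12  12  12  12  12  12  12  12  12  12  12  12
  2   0   0  12  12  21  21  21  21  21  21  21  21  21  21  21  21
  3   0   0  12  12  21  21  21  21  21  21  21  21  21  21  21  21
  4   0   0  12  12  21  21  21  21  21  21  21  21  24  24  24  24

12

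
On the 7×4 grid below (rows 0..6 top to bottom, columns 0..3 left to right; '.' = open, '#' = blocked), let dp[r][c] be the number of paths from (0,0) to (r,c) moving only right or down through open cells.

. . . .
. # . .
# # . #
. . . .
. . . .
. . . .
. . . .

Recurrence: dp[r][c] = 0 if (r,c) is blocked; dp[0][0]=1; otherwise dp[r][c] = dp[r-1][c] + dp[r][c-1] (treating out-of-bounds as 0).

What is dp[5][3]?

3

r\c   0   1   2   3
  0   1   1   1   1
  1   1   0   1   2
  2   0   0   1   0
  3   0   0   1   1
  4   0   0   1   2
  5   0   0   1   3
  6   0   0   1   4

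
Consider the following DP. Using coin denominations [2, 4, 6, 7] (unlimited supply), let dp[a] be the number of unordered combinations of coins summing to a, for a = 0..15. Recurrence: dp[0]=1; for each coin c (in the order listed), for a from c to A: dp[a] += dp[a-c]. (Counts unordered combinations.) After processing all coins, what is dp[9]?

after  coin     0     1     2     3     4     5     6     7     8     9    10    11    12    13    14    15
          2     1     0     1     0     1     0     1     0     1     0     1     0     1     0     1     0
          4     1     0     1     0     2     0     2     0     3     0     3     0     4     0     4     0
          6     1     0     1     0     2     0     3     0     4     0     5     0     7     0     8     0
          7     1     0     1     0     2     0     3     1     4     1     5     2     7     3     9     4

1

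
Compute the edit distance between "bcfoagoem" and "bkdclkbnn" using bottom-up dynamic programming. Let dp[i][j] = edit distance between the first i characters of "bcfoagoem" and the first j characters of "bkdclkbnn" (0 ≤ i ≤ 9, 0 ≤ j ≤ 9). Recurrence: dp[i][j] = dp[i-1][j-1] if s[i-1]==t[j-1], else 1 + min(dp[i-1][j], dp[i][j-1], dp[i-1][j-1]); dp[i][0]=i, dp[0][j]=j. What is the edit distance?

   ''  b  k  d  c  l  k  b  n  n
''  0  1  2  3  4  5  6  7  8  9
 b  1  0  1  2  3  4  5  6  7  8
 c  2  1  1  2  2  3  4  5  6  7
 f  3  2  2  2  3  3  4  5  6  7
 o  4  3  3  3  3  4  4  5  6  7
 a  5  4  4  4  4  4  5  5  6  7
 g  6  5  5  5  5  5  5  6  6  7
 o  7  6  6  6  6  6  6  6  7  7
 e  8  7  7  7  7  7  7  7  7  8
 m  9  8  8  8  8  8  8  8  8  8

8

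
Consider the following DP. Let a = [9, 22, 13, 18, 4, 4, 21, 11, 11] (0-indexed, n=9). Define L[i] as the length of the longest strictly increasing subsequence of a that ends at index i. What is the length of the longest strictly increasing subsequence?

4

   i    0    1    2    3    4    5    6    7    8
a[i]    9   22   13   18    4    4   21   11   11
L[i]    1    2    2    3    1    1    4    2    2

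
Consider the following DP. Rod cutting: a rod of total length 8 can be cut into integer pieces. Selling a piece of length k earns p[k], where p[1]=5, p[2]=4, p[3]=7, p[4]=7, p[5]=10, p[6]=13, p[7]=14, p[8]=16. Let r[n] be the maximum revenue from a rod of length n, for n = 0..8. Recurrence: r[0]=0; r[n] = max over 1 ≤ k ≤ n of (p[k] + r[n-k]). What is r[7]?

   n    0    1    2    3    4    5    6    7    8
r[n]    0    5   10   15   20   25   30   35   40

35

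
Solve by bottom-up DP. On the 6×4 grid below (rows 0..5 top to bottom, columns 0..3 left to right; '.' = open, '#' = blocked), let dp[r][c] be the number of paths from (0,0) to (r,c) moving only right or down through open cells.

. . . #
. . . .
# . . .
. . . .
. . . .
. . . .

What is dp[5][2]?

11

r\c   0   1   2   3
  0   1   1   1   0
  1   1   2   3   3
  2   0   2   5   8
  3   0   2   7  15
  4   0   2   9  24
  5   0   2  11  35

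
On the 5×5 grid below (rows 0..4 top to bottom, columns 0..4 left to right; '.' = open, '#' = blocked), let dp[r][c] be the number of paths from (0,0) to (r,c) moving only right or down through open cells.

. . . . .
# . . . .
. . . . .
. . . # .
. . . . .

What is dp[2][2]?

r\c   0   1   2   3   4
  0   1   1   1   1   1
  1   0   1   2   3   4
  2   0   1   3   6  10
  3   0   1   4   0  10
  4   0   1   5   5  15

3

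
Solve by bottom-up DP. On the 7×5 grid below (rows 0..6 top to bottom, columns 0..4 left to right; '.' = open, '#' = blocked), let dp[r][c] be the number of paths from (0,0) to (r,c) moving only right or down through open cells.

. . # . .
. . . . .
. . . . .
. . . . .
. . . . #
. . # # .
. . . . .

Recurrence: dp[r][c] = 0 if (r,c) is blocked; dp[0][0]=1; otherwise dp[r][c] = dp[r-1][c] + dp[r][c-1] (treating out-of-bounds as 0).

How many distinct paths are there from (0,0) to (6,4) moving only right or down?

7

r\c   0   1   2   3   4
  0   1   1   0   0   0
  1   1   2   2   2   2
  2   1   3   5   7   9
  3   1   4   9  16  25
  4   1   5  14  30   0
  5   1   6   0   0   0
  6   1   7   7   7   7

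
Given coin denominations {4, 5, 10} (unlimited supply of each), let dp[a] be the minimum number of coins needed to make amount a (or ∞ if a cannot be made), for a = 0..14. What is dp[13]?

 a  0  1  2  3  4  5  6  7  8  9 10 11 12 13 14
dp  0  -  -  -  1  1  -  -  2  2  1  -  3  3  2
(- denotes ∞ / unreachable)

3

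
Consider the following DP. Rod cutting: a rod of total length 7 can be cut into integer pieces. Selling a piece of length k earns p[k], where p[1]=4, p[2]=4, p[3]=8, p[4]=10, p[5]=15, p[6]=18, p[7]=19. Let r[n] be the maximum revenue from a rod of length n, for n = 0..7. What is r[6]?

24

   n    0    1    2    3    4    5    6    7
r[n]    0    4    8   12   16   20   24   28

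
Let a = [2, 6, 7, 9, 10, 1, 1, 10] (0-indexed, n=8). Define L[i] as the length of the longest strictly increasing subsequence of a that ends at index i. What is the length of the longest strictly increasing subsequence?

   i    0    1    2    3    4    5    6    7
a[i]    2    6    7    9   10    1    1   10
L[i]    1    2    3    4    5    1    1    5

5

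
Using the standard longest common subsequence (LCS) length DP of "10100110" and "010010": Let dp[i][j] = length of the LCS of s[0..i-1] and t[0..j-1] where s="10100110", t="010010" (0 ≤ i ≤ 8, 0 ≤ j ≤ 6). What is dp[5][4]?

   ''  0  1  0  0  1  0
''  0  0  0  0  0  0  0
 1  0  0  1  1  1  1  1
 0  0  1  1  2  2  2  2
 1  0  1  2  2  2  3  3
 0  0  1  2  3  3  3  4
 0  0  1  2  3  4  4  4
 1  0  1  2  3  4  5  5
 1  0  1  2  3  4  5  5
 0  0  1  2  3  4  5  6

4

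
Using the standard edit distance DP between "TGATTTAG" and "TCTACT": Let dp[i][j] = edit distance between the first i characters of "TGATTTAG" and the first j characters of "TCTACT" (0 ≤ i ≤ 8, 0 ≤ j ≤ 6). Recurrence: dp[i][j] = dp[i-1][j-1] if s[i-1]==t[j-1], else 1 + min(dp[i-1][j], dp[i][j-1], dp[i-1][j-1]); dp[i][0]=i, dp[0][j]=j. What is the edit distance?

   ''  T  C  T  A  C  T
''  0  1  2  3  4  5  6
 T  1  0  1  2  3  4  5
 G  2  1  1  2  3  4  5
 A  3  2  2  2  2  3  4
 T  4  3  3  2  3  3  3
 T  5  4  4  3  3  4  3
 T  6  5  5  4  4  4  4
 A  7  6  6  5  4  5  5
 G  8  7  7  6  5  5  6

6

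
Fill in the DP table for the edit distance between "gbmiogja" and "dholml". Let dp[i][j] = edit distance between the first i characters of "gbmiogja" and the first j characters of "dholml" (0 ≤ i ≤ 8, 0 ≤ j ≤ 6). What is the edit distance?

7

   ''  d  h  o  l  m  l
''  0  1  2  3  4  5  6
 g  1  1  2  3  4  5  6
 b  2  2  2  3  4  5  6
 m  3  3  3  3  4  4  5
 i  4  4  4  4  4  5  5
 o  5  5  5  4  5  5  6
 g  6  6  6  5  5  6  6
 j  7  7  7  6  6  6  7
 a  8  8  8  7  7  7  7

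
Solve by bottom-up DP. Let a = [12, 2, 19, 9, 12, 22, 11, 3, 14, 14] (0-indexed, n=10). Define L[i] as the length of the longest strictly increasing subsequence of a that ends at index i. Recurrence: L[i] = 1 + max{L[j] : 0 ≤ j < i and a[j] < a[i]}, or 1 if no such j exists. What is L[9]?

4

   i    0    1    2    3    4    5    6    7    8    9
a[i]   12    2   19    9   12   22   11    3   14   14
L[i]    1    1    2    2    3    4    3    2    4    4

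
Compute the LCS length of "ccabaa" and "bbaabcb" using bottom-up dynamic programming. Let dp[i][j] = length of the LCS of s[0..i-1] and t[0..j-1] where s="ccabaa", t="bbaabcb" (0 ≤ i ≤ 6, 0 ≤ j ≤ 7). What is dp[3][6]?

   ''  b  b  a  a  b  c  b
''  0  0  0  0  0  0  0  0
 c  0  0  0  0  0  0  1  1
 c  0  0  0  0  0  0  1  1
 a  0  0  0  1  1  1  1  1
 b  0  1  1  1  1  2  2  2
 a  0  1  1  2  2  2  2  2
 a  0  1  1  2  3  3  3  3

1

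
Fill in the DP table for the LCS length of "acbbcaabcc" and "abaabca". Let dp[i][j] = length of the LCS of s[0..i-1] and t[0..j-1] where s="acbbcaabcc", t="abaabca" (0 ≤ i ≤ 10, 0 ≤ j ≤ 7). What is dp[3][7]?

2

   ''  a  b  a  a  b  c  a
''  0  0  0  0  0  0  0  0
 a  0  1  1  1  1  1  1  1
 c  0  1  1  1  1  1  2  2
 b  0  1  2  2  2  2  2  2
 b  0  1  2  2  2  3  3  3
 c  0  1  2  2  2  3  4  4
 a  0  1  2  3  3  3  4  5
 a  0  1  2  3  4  4  4  5
 b  0  1  2  3  4  5  5  5
 c  0  1  2  3  4  5  6  6
 c  0  1  2  3  4  5  6  6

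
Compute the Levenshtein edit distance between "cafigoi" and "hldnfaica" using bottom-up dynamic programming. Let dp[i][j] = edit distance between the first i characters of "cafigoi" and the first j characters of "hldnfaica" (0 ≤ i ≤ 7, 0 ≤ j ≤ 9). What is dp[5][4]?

5

   ''  h  l  d  n  f  a  i  c  a
''  0  1  2  3  4  5  6  7  8  9
 c  1  1  2  3  4  5  6  7  7  8
 a  2  2  2  3  4  5  5  6  7  7
 f  3  3  3  3  4  4  5  6  7  8
 i  4  4  4  4  4  5  5  5  6  7
 g  5  5  5  5  5  5  6  6  6  7
 o  6  6  6  6  6  6  6  7  7  7
 i  7  7  7  7  7  7  7  6  7  8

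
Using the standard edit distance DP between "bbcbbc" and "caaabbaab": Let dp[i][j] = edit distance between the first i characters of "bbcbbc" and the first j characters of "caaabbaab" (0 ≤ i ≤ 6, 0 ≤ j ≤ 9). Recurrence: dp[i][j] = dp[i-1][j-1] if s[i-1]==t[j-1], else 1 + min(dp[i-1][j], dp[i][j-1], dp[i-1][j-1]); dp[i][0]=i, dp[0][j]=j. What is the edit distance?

7

   ''  c  a  a  a  b  b  a  a  b
''  0  1  2  3  4  5  6  7  8  9
 b  1  1  2  3  4  4  5  6  7  8
 b  2  2  2  3  4  4  4  5  6  7
 c  3  2  3  3  4  5  5  5  6  7
 b  4  3  3  4  4  4  5  6  6  6
 b  5  4  4  4  5  4  4  5  6  6
 c  6  5  5  5  5  5  5  5  6  7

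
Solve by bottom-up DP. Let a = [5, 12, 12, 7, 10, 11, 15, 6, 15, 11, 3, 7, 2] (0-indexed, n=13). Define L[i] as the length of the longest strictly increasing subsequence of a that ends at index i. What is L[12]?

1

   i    0    1    2    3    4    5    6    7    8    9   10   11   12
a[i]    5   12   12    7   10   11   15    6   15   11    3    7    2
L[i]    1    2    2    2    3    4    5    2    5    4    1    3    1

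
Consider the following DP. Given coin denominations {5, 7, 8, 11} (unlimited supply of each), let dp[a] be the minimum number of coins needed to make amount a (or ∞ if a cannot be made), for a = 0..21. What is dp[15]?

 a  0  1  2  3  4  5  6  7  8  9 10 11 12 13 14 15 16 17 18 19 20 21
dp  0  -  -  -  -  1  -  1  1  -  2  1  2  2  2  2  2  3  2  2  3  3
(- denotes ∞ / unreachable)

2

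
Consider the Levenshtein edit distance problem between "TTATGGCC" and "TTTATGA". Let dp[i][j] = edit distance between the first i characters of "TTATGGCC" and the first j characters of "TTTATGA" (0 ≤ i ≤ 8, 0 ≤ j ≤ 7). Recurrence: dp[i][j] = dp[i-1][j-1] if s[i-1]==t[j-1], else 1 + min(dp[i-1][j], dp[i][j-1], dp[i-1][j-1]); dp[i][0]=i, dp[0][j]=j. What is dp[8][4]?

   ''  T  T  T  A  T  G  A
''  0  1  2  3  4  5  6  7
 T  1  0  1  2  3  4  5  6
 T  2  1  0  1  2  3  4  5
 A  3  2  1  1  1  2  3  4
 T  4  3  2  1  2  1  2  3
 G  5  4  3  2  2  2  1  2
 G  6  5  4  3  3  3  2  2
 C  7  6  5  4  4  4  3  3
 C  8  7  6  5  5  5  4  4

5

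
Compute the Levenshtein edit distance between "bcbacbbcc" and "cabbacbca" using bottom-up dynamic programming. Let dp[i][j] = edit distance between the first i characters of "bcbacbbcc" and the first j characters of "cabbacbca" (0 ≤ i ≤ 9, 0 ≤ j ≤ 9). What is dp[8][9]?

5

   ''  c  a  b  b  a  c  b  c  a
''  0  1  2  3  4  5  6  7  8  9
 b  1  1  2  2  3  4  5  6  7  8
 c  2  1  2  3  3  4  4  5  6  7
 b  3  2  2  2  3  4  5  4  5  6
 a  4  3  2  3  3  3  4  5  5  5
 c  5  4  3  3  4  4  3  4  5  6
 b  6  5  4  3  3  4  4  3  4  5
 b  7  6  5  4  3  4  5  4  4  5
 c  8  7  6  5  4  4  4  5  4  5
 c  9  8  7  6  5  5  4  5  5  5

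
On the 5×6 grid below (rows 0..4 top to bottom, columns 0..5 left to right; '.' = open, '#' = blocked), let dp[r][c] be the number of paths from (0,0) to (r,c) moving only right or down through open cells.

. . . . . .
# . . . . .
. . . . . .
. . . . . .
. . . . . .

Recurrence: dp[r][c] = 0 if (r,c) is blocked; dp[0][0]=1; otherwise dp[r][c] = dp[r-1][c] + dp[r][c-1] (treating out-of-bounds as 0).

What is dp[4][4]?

35

r\c   0   1   2   3   4   5
  0   1   1   1   1   1   1
  1   0   1   2   3   4   5
  2   0   1   3   6  10  15
  3   0   1   4  10  20  35
  4   0   1   5  15  35  70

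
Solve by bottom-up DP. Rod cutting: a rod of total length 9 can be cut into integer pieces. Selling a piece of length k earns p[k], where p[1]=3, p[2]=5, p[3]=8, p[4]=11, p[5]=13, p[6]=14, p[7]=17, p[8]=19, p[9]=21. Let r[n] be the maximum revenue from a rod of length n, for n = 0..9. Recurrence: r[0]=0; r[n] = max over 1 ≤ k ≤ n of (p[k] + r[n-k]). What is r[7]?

21

   n    0    1    2    3    4    5    6    7    8    9
r[n]    0    3    6    9   12   15   18   21   24   27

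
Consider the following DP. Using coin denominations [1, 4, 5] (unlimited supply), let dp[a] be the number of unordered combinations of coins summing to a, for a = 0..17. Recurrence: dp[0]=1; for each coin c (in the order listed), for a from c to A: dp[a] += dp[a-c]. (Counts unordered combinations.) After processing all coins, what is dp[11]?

after  coin     0     1     2     3     4     5     6     7     8     9    10    11    12    13    14    15    16    17
          1     1     1     1     1     1     1     1     1     1     1     1     1     1     1     1     1     1     1
          4     1     1     1     1     2     2     2     2     3     3     3     3     4     4     4     4     5     5
          5     1     1     1     1     2     3     3     3     4     5     6     6     7     8     9    10    11    12

6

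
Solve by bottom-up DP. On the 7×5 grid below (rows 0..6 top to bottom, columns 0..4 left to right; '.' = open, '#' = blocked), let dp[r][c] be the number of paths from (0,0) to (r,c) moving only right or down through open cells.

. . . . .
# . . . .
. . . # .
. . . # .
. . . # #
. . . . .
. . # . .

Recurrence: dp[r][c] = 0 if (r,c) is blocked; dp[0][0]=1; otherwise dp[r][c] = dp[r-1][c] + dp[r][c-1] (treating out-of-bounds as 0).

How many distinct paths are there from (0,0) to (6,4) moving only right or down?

r\c   0   1   2   3   4
  0   1   1   1   1   1
  1   0   1   2   3   4
  2   0   1   3   0   4
  3   0   1   4   0   4
  4   0   1   5   0   0
  5   0   1   6   6   6
  6   0   1   0   6  12

12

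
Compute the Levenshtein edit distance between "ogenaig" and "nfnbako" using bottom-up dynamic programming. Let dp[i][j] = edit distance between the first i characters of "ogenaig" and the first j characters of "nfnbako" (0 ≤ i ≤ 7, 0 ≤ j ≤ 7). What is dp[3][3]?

3

   ''  n  f  n  b  a  k  o
''  0  1  2  3  4  5  6  7
 o  1  1  2  3  4  5  6  6
 g  2  2  2  3  4  5  6  7
 e  3  3  3  3  4  5  6  7
 n  4  3  4  3  4  5  6  7
 a  5  4  4  4  4  4  5  6
 i  6  5  5  5  5  5  5  6
 g  7  6  6  6  6  6  6  6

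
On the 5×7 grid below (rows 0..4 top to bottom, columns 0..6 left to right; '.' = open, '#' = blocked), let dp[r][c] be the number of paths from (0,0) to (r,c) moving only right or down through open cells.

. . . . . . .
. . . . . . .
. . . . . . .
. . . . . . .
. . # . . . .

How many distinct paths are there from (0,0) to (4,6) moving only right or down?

195

r\c   0   1   2   3   4   5   6
  0   1   1   1   1   1   1   1
  1   1   2   3   4   5   6   7
  2   1   3   6  10  15  21  28
  3   1   4  10  20  35  56  84
  4   1   5   0  20  55 111 195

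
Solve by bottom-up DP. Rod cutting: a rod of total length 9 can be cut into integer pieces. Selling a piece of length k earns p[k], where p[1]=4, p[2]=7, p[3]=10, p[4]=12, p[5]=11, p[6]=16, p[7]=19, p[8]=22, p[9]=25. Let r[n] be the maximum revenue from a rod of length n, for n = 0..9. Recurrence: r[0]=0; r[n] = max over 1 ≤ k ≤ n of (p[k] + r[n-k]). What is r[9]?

36

   n    0    1    2    3    4    5    6    7    8    9
r[n]    0    4    8   12   16   20   24   28   32   36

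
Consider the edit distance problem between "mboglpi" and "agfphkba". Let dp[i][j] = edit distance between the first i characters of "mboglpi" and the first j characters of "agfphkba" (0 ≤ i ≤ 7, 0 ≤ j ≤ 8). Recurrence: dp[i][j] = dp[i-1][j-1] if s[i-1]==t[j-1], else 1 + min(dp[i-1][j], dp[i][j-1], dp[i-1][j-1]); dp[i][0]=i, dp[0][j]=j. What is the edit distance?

8

   ''  a  g  f  p  h  k  b  a
''  0  1  2  3  4  5  6  7  8
 m  1  1  2  3  4  5  6  7  8
 b  2  2  2  3  4  5  6  6  7
 o  3  3  3  3  4  5  6  7  7
 g  4  4  3  4  4  5  6  7  8
 l  5  5  4  4  5  5  6  7  8
 p  6  6  5  5  4  5  6  7  8
 i  7  7  6  6  5  5  6  7  8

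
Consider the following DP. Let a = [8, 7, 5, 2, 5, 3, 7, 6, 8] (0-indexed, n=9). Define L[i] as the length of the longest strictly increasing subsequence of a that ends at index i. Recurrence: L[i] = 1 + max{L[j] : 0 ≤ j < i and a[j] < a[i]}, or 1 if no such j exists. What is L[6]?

   i    0    1    2    3    4    5    6    7    8
a[i]    8    7    5    2    5    3    7    6    8
L[i]    1    1    1    1    2    2    3    3    4

3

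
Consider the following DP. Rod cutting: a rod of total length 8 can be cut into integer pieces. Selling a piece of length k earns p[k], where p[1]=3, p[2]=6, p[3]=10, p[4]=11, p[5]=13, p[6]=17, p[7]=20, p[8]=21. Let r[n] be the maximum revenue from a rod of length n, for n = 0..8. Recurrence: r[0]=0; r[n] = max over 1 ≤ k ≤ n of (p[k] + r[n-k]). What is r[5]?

   n    0    1    2    3    4    5    6    7    8
r[n]    0    3    6   10   13   16   20   23   26

16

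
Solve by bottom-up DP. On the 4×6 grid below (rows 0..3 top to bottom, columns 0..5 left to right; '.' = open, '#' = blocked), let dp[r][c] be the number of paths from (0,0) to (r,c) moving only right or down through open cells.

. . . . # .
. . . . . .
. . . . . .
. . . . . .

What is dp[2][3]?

10

r\c   0   1   2   3   4   5
  0   1   1   1   1   0   0
  1   1   2   3   4   4   4
  2   1   3   6  10  14  18
  3   1   4  10  20  34  52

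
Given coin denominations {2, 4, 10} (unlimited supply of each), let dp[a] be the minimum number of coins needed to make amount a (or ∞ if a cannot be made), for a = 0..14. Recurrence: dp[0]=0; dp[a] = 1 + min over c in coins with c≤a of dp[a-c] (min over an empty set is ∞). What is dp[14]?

 a  0  1  2  3  4  5  6  7  8  9 10 11 12 13 14
dp  0  -  1  -  1  -  2  -  2  -  1  -  2  -  2
(- denotes ∞ / unreachable)

2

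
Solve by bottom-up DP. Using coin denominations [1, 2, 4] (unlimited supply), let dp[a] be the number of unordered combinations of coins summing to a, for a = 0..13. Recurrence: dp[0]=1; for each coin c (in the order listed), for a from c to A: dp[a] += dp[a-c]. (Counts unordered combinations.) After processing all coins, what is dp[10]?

12

after  coin     0     1     2     3     4     5     6     7     8     9    10    11    12    13
          1     1     1     1     1     1     1     1     1     1     1     1     1     1     1
          2     1     1     2     2     3     3     4     4     5     5     6     6     7     7
          4     1     1     2     2     4     4     6     6     9     9    12    12    16    16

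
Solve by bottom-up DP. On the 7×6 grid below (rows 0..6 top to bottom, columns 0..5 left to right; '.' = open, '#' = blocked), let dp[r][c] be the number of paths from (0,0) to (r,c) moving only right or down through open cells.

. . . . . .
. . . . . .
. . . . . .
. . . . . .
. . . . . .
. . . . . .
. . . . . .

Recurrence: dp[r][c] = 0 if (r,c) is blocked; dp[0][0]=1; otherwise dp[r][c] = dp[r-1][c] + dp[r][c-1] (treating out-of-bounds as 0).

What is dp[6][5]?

r\c   0   1   2   3   4   5
  0   1   1   1   1   1   1
  1   1   2   3   4   5   6
  2   1   3   6  10  15  21
  3   1   4  10  20  35  56
  4   1   5  15  35  70 126
  5   1   6  21  56 126 252
  6   1   7  28  84 210 462

462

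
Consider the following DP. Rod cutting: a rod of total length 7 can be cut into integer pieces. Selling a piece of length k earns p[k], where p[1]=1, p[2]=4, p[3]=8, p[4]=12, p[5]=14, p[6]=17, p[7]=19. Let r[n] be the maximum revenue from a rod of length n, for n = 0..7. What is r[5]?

   n    0    1    2    3    4    5    6    7
r[n]    0    1    4    8   12   14   17   20

14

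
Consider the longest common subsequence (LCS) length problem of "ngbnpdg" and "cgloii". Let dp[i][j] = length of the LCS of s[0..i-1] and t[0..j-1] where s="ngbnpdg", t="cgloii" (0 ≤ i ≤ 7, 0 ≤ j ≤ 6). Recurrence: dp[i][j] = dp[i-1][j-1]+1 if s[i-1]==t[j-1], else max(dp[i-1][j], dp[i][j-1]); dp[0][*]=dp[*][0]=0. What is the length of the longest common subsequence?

1

   ''  c  g  l  o  i  i
''  0  0  0  0  0  0  0
 n  0  0  0  0  0  0  0
 g  0  0  1  1  1  1  1
 b  0  0  1  1  1  1  1
 n  0  0  1  1  1  1  1
 p  0  0  1  1  1  1  1
 d  0  0  1  1  1  1  1
 g  0  0  1  1  1  1  1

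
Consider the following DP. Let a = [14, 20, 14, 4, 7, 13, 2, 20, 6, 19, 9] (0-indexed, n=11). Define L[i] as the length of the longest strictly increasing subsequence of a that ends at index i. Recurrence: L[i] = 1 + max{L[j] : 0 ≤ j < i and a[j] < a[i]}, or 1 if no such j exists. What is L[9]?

4

   i    0    1    2    3    4    5    6    7    8    9   10
a[i]   14   20   14    4    7   13    2   20    6   19    9
L[i]    1    2    1    1    2    3    1    4    2    4    3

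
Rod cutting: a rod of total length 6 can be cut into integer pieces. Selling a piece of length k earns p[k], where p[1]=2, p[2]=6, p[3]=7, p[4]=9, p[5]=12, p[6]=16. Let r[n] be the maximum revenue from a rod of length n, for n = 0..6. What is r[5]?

   n    0    1    2    3    4    5    6
r[n]    0    2    6    8   12   14   18

14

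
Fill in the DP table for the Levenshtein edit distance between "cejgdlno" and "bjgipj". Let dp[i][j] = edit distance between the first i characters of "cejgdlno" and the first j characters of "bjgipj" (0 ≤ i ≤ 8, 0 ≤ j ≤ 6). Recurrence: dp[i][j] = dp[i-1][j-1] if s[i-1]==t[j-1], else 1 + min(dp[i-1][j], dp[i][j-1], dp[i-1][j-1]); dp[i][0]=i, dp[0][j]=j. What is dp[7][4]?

   ''  b  j  g  i  p  j
''  0  1  2  3  4  5  6
 c  1  1  2  3  4  5  6
 e  2  2  2  3  4  5  6
 j  3  3  2  3  4  5  5
 g  4  4  3  2  3  4  5
 d  5  5  4  3  3  4  5
 l  6  6  5  4  4  4  5
 n  7  7  6  5  5  5  5
 o  8  8  7  6  6  6  6

5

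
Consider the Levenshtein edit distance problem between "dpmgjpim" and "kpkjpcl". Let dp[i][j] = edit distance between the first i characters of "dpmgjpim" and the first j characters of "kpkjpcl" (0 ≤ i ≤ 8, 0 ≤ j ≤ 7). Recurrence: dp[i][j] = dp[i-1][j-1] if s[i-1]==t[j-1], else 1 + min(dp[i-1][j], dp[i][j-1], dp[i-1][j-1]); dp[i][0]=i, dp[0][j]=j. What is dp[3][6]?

5

   ''  k  p  k  j  p  c  l
''  0  1  2  3  4  5  6  7
 d  1  1  2  3  4  5  6  7
 p  2  2  1  2  3  4  5  6
 m  3  3  2  2  3  4  5  6
 g  4  4  3  3  3  4  5  6
 j  5  5  4  4  3  4  5  6
 p  6  6  5  5  4  3  4  5
 i  7  7  6  6  5  4  4  5
 m  8  8  7  7  6  5  5  5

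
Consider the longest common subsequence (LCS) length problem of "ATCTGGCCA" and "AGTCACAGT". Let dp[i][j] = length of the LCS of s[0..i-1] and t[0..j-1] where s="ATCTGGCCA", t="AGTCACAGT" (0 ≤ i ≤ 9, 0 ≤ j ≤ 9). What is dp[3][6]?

3

   ''  A  G  T  C  A  C  A  G  T
''  0  0  0  0  0  0  0  0  0  0
 A  0  1  1  1  1  1  1  1  1  1
 T  0  1  1  2  2  2  2  2  2  2
 C  0  1  1  2  3  3  3  3  3  3
 T  0  1  1  2  3  3  3  3  3  4
 G  0  1  2  2  3  3  3  3  4  4
 G  0  1  2  2  3  3  3  3  4  4
 C  0  1  2  2  3  3  4  4  4  4
 C  0  1  2  2  3  3  4  4  4  4
 A  0  1  2  2  3  4  4  5  5  5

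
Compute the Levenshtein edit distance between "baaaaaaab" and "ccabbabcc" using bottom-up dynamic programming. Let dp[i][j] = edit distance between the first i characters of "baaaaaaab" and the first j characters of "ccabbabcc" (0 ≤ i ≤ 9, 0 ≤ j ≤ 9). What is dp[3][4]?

   ''  c  c  a  b  b  a  b  c  c
''  0  1  2  3  4  5  6  7  8  9
 b  1  1  2  3  3  4  5  6  7  8
 a  2  2  2  2  3  4  4  5  6  7
 a  3  3  3  2  3  4  4  5  6  7
 a  4  4  4  3  3  4  4  5  6  7
 a  5  5  5  4  4  4  4  5  6  7
 a  6  6  6  5  5  5  4  5  6  7
 a  7  7  7  6  6  6  5  5  6  7
 a  8  8  8  7  7  7  6  6  6  7
 b  9  9  9  8  7  7  7  6  7  7

3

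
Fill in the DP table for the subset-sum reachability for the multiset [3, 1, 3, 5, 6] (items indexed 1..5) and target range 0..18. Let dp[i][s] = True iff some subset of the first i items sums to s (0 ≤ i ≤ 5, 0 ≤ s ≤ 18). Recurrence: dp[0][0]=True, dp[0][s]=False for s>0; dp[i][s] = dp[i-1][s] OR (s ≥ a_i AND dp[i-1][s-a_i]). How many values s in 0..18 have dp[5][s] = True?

i\s   0   1   2   3   4   5   6   7   8   9  10  11  12  13  14  15  16  17  18
  0   T   F   F   F   F   F   F   F   F   F   F   F   F   F   F   F   F   F   F
  1   T   F   F   T   F   F   F   F   F   F   F   F   F   F   F   F   F   F   F
  2   T   T   F   T   T   F   F   F   F   F   F   F   F   F   F   F   F   F   F
  3   T   T   F   T   T   F   T   T   F   F   F   F   F   F   F   F   F   F   F
  4   T   T   F   T   T   T   T   T   T   T   F   T   T   F   F   F   F   F   F
  5   T   T   F   T   T   T   T   T   T   T   T   T   T   T   T   T   F   T   T

17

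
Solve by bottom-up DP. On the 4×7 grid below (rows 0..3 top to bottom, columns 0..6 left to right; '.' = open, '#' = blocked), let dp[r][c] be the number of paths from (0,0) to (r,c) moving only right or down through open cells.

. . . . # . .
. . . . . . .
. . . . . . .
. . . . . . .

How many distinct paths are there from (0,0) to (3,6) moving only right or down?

r\c   0   1   2   3   4   5   6
  0   1   1   1   1   0   0   0
  1   1   2   3   4   4   4   4
  2   1   3   6  10  14  18  22
  3   1   4  10  20  34  52  74

74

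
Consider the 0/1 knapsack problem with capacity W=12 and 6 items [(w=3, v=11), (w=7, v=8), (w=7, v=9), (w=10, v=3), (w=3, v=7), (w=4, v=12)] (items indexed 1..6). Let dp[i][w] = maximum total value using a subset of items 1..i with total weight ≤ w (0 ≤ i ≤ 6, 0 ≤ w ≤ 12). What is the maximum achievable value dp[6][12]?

30

i\w   0   1   2   3   4   5   6   7   8   9  10  11  12
  0   0   0   0   0   0   0   0   0   0   0   0   0   0
  1   0   0   0  11  11  11  11  11  11  11  11  11  11
  2   0   0   0  11  11  11  11  11  11  11  19  19  19
  3   0   0   0  11  11  11  11  11  11  11  20  20  20
  4   0   0   0  11  11  11  11  11  11  11  20  20  20
  5   0   0   0  11  11  11  18  18  18  18  20  20  20
  6   0   0   0  11  12  12  18  23  23  23  30  30  30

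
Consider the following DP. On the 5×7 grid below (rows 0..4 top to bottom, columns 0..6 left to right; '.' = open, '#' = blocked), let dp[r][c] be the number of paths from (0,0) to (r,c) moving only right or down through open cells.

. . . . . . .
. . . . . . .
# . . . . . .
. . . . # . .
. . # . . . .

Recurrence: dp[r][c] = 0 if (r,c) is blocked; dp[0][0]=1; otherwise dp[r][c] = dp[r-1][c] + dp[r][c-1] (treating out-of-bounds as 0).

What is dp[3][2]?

7

r\c   0   1   2   3   4   5   6
  0   1   1   1   1   1   1   1
  1   1   2   3   4   5   6   7
  2   0   2   5   9  14  20  27
  3   0   2   7  16   0  20  47
  4   0   2   0  16  16  36  83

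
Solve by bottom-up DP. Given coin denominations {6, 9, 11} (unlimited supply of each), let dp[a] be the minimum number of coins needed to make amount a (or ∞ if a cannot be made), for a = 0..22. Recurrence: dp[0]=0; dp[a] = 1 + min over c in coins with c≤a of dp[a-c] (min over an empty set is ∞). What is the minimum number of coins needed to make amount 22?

 a  0  1  2  3  4  5  6  7  8  9 10 11 12 13 14 15 16 17 18 19 20 21 22
dp  0  -  -  -  -  -  1  -  -  1  -  1  2  -  -  2  -  2  2  -  2  3  2
(- denotes ∞ / unreachable)

2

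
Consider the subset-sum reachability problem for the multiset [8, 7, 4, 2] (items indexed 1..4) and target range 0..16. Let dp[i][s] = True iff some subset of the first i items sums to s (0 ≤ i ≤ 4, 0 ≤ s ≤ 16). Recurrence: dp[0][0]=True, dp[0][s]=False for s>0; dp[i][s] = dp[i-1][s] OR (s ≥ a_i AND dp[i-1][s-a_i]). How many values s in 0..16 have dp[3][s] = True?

i\s   0   1   2   3   4   5   6   7   8   9  10  11  12  13  14  15  16
  0   T   F   F   F   F   F   F   F   F   F   F   F   F   F   F   F   F
  1   T   F   F   F   F   F   F   F   T   F   F   F   F   F   F   F   F
  2   T   F   F   F   F   F   F   T   T   F   F   F   F   F   F   T   F
  3   T   F   F   F   T   F   F   T   T   F   F   T   T   F   F   T   F
  4   T   F   T   F   T   F   T   T   T   T   T   T   T   T   T   T   F

7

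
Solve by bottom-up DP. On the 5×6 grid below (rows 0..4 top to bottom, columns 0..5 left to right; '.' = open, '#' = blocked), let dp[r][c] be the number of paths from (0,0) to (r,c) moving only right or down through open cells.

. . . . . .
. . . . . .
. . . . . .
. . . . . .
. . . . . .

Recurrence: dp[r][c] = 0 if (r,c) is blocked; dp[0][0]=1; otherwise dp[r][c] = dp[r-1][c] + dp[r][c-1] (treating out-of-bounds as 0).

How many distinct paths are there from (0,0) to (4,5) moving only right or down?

126

r\c   0   1   2   3   4   5
  0   1   1   1   1   1   1
  1   1   2   3   4   5   6
  2   1   3   6  10  15  21
  3   1   4  10  20  35  56
  4   1   5  15  35  70 126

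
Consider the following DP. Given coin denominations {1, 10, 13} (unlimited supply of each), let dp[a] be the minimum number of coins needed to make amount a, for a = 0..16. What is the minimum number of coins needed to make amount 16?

 a  0  1  2  3  4  5  6  7  8  9 10 11 12 13 14 15 16
dp  0  1  2  3  4  5  6  7  8  9  1  2  3  1  2  3  4

4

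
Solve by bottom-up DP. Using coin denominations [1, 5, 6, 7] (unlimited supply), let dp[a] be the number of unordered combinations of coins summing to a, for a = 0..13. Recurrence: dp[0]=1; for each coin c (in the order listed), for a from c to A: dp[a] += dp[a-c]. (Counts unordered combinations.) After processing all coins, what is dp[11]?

after  coin     0     1     2     3     4     5     6     7     8     9    10    11    12    13
          1     1     1     1     1     1     1     1     1     1     1     1     1     1     1
          5     1     1     1     1     1     2     2     2     2     2     3     3     3     3
          6     1     1     1     1     1     2     3     3     3     3     4     5     6     6
          7     1     1     1     1     1     2     3     4     4     4     5     6     8     9

6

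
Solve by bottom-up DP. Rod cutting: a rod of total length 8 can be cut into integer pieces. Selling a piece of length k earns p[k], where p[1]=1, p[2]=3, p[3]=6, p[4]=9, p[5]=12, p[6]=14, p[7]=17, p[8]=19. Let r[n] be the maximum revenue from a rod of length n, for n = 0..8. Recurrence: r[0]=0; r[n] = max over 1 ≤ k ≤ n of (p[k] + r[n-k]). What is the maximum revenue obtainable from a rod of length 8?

   n    0    1    2    3    4    5    6    7    8
r[n]    0    1    3    6    9   12   14   17   19

19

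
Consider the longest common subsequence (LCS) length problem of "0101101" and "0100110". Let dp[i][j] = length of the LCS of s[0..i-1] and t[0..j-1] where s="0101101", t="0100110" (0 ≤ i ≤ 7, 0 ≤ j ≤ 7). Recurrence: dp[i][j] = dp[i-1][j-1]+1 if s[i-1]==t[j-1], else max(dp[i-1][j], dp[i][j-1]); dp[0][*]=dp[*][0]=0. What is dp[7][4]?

4

   ''  0  1  0  0  1  1  0
''  0  0  0  0  0  0  0  0
 0  0  1  1  1  1  1  1  1
 1  0  1  2  2  2  2  2  2
 0  0  1  2  3  3  3  3  3
 1  0  1  2  3  3  4  4  4
 1  0  1  2  3  3  4  5  5
 0  0  1  2  3  4  4  5  6
 1  0  1  2  3  4  5  5  6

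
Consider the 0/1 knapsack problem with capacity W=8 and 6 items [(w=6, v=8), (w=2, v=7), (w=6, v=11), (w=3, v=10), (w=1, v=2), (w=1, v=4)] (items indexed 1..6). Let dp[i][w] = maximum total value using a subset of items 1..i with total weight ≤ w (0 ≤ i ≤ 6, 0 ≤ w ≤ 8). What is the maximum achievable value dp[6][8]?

23

i\w   0   1   2   3   4   5   6   7   8
  0   0   0   0   0   0   0   0   0   0
  1   0   0   0   0   0   0   8   8   8
  2   0   0   7   7   7   7   8   8  15
  3   0   0   7   7   7   7  11  11  18
  4   0   0   7  10  10  17  17  17  18
  5   0   2   7  10  12  17  19  19  19
  6   0   4   7  11  14  17  21  23  23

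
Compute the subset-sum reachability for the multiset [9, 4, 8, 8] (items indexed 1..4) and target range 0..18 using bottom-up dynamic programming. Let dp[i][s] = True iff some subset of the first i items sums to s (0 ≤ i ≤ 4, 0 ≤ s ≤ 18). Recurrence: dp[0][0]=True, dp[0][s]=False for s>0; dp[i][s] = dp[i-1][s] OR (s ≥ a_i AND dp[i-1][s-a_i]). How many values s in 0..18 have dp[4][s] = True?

i\s   0   1   2   3   4   5   6   7   8   9  10  11  12  13  14  15  16  17  18
  0   T   F   F   F   F   F   F   F   F   F   F   F   F   F   F   F   F   F   F
  1   T   F   F   F   F   F   F   F   F   T   F   F   F   F   F   F   F   F   F
  2   T   F   F   F   T   F   F   F   F   T   F   F   F   T   F   F   F   F   F
  3   T   F   F   F   T   F   F   F   T   T   F   F   T   T   F   F   F   T   F
  4   T   F   F   F   T   F   F   F   T   T   F   F   T   T   F   F   T   T   F

8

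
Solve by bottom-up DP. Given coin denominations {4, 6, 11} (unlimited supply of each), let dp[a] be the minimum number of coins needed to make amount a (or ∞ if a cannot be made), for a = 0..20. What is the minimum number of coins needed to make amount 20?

 a  0  1  2  3  4  5  6  7  8  9 10 11 12 13 14 15 16 17 18 19 20
dp  0  -  -  -  1  -  1  -  2  -  2  1  2  -  3  2  3  2  3  3  4
(- denotes ∞ / unreachable)

4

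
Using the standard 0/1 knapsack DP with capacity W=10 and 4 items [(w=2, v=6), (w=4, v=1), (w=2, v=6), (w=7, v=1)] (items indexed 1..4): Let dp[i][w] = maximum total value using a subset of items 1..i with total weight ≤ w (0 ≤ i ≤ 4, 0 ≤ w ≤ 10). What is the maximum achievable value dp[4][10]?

13

i\w   0   1   2   3   4   5   6   7   8   9  10
  0   0   0   0   0   0   0   0   0   0   0   0
  1   0   0   6   6   6   6   6   6   6   6   6
  2   0   0   6   6   6   6   7   7   7   7   7
  3   0   0   6   6  12  12  12  12  13  13  13
  4   0   0   6   6  12  12  12  12  13  13  13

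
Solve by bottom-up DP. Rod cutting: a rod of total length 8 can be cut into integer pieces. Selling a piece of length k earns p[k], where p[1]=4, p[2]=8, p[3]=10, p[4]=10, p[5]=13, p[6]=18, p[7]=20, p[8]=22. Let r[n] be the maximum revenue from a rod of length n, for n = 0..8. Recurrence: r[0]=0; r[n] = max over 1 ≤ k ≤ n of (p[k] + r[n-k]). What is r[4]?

   n    0    1    2    3    4    5    6    7    8
r[n]    0    4    8   12   16   20   24   28   32

16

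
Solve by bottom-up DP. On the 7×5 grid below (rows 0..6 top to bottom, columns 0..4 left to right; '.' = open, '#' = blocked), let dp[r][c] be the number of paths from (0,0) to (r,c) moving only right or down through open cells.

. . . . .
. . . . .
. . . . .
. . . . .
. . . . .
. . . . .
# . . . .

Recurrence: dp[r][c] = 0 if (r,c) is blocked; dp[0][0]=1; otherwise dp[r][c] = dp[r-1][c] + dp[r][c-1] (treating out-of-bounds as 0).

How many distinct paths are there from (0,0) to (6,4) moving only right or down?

r\c   0   1   2   3   4
  0   1   1   1   1   1
  1   1   2   3   4   5
  2   1   3   6  10  15
  3   1   4  10  20  35
  4   1   5  15  35  70
  5   1   6  21  56 126
  6   0   6  27  83 209

209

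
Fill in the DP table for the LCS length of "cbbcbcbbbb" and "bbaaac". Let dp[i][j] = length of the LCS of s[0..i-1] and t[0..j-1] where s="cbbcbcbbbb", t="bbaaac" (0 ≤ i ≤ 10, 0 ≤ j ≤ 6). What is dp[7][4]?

   ''  b  b  a  a  a  c
''  0  0  0  0  0  0  0
 c  0  0  0  0  0  0  1
 b  0  1  1  1  1  1  1
 b  0  1  2  2  2  2  2
 c  0  1  2  2  2  2  3
 b  0  1  2  2  2  2  3
 c  0  1  2  2  2  2  3
 b  0  1  2  2  2  2  3
 b  0  1  2  2  2  2  3
 b  0  1  2  2  2  2  3
 b  0  1  2  2  2  2  3

2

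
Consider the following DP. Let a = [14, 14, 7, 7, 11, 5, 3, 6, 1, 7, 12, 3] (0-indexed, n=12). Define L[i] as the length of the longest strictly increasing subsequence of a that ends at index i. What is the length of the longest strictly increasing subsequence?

4

   i    0    1    2    3    4    5    6    7    8    9   10   11
a[i]   14   14    7    7   11    5    3    6    1    7   12    3
L[i]    1    1    1    1    2    1    1    2    1    3    4    2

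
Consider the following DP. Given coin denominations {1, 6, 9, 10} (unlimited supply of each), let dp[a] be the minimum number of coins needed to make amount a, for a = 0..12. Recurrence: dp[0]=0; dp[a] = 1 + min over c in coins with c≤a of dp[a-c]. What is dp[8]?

 a  0  1  2  3  4  5  6  7  8  9 10 11 12
dp  0  1  2  3  4  5  1  2  3  1  1  2  2

3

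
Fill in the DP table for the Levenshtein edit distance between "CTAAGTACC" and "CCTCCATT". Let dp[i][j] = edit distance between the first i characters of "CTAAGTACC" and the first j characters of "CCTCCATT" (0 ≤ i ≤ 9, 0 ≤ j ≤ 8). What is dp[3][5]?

   ''  C  C  T  C  C  A  T  T
''  0  1  2  3  4  5  6  7  8
 C  1  0  1  2  3  4  5  6  7
 T  2  1  1  1  2  3  4  5  6
 A  3  2  2  2  2  3  3  4  5
 A  4  3  3  3  3  3  3  4  5
 G  5  4  4  4  4  4  4  4  5
 T  6  5  5  4  5  5  5  4  4
 A  7  6  6  5  5  6  5  5  5
 C  8  7  6  6  5  5  6  6  6
 C  9  8  7  7  6  5  6  7  7

3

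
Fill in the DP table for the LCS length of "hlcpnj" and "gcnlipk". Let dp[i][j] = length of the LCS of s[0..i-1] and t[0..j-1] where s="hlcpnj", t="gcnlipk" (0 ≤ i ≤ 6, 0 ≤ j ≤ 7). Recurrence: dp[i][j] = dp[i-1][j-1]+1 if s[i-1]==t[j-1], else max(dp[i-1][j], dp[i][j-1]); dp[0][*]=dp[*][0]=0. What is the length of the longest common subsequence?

   ''  g  c  n  l  i  p  k
''  0  0  0  0  0  0  0  0
 h  0  0  0  0  0  0  0  0
 l  0  0  0  0  1  1  1  1
 c  0  0  1  1  1  1  1  1
 p  0  0  1  1  1  1  2  2
 n  0  0  1  2  2  2  2  2
 j  0  0  1  2  2  2  2  2

2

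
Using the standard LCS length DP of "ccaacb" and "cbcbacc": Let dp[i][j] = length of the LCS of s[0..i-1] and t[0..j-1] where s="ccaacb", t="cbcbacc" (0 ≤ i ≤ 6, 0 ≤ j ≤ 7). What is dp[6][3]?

2

   ''  c  b  c  b  a  c  c
''  0  0  0  0  0  0  0  0
 c  0  1  1  1  1  1  1  1
 c  0  1  1  2  2  2  2  2
 a  0  1  1  2  2  3  3  3
 a  0  1  1  2  2  3  3  3
 c  0  1  1  2  2  3  4  4
 b  0  1  2  2  3  3  4  4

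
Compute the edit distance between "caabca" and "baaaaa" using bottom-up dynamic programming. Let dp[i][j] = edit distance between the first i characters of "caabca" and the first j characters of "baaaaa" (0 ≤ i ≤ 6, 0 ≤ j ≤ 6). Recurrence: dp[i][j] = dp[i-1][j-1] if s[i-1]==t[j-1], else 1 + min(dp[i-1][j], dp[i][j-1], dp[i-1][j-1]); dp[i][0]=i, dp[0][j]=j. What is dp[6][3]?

4

   ''  b  a  a  a  a  a
''  0  1  2  3  4  5  6
 c  1  1  2  3  4  5  6
 a  2  2  1  2  3  4  5
 a  3  3  2  1  2  3  4
 b  4  3  3  2  2  3  4
 c  5  4  4  3  3  3  4
 a  6  5  4  4  3  3  3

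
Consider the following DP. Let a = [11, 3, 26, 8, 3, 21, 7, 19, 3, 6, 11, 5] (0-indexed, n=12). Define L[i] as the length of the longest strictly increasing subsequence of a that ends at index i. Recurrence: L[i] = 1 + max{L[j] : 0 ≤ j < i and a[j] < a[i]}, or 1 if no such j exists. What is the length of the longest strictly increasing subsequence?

   i    0    1    2    3    4    5    6    7    8    9   10   11
a[i]   11    3   26    8    3   21    7   19    3    6   11    5
L[i]    1    1    2    2    1    3    2    3    1    2    3    2

3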